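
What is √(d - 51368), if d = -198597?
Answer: I*√249965 ≈ 499.96*I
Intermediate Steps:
√(d - 51368) = √(-198597 - 51368) = √(-249965) = I*√249965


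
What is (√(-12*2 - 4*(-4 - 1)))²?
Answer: -4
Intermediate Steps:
(√(-12*2 - 4*(-4 - 1)))² = (√(-24 - 4*(-5)))² = (√(-24 + 20))² = (√(-4))² = (2*I)² = -4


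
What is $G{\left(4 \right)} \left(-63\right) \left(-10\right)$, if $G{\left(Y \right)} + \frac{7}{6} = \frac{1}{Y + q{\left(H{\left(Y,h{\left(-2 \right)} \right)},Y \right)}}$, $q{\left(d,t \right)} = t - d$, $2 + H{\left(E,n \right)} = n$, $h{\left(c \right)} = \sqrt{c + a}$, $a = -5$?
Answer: $- \frac{72345}{107} + \frac{630 i \sqrt{7}}{107} \approx -676.12 + 15.578 i$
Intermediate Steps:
$h{\left(c \right)} = \sqrt{-5 + c}$ ($h{\left(c \right)} = \sqrt{c - 5} = \sqrt{-5 + c}$)
$H{\left(E,n \right)} = -2 + n$
$G{\left(Y \right)} = - \frac{7}{6} + \frac{1}{2 + 2 Y - i \sqrt{7}}$ ($G{\left(Y \right)} = - \frac{7}{6} + \frac{1}{Y - \left(-2 + \sqrt{-5 - 2} - Y\right)} = - \frac{7}{6} + \frac{1}{Y - \left(-2 + \sqrt{-7} - Y\right)} = - \frac{7}{6} + \frac{1}{Y - \left(-2 - Y + i \sqrt{7}\right)} = - \frac{7}{6} + \frac{1}{Y + \left(Y + \left(2 - i \sqrt{7}\right)\right)} = - \frac{7}{6} + \frac{1}{Y + \left(2 + Y - i \sqrt{7}\right)} = - \frac{7}{6} + \frac{1}{2 + 2 Y - i \sqrt{7}}$)
$G{\left(4 \right)} \left(-63\right) \left(-10\right) = \frac{-8 - 56 + 7 i \sqrt{7}}{6 \left(2 + 2 \cdot 4 - i \sqrt{7}\right)} \left(-63\right) \left(-10\right) = \frac{-8 - 56 + 7 i \sqrt{7}}{6 \left(2 + 8 - i \sqrt{7}\right)} \left(-63\right) \left(-10\right) = \frac{-64 + 7 i \sqrt{7}}{6 \left(10 - i \sqrt{7}\right)} \left(-63\right) \left(-10\right) = - \frac{21 \left(-64 + 7 i \sqrt{7}\right)}{2 \left(10 - i \sqrt{7}\right)} \left(-10\right) = \frac{105 \left(-64 + 7 i \sqrt{7}\right)}{10 - i \sqrt{7}}$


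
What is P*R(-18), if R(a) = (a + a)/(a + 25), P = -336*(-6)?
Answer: -10368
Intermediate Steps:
P = 2016
R(a) = 2*a/(25 + a) (R(a) = (2*a)/(25 + a) = 2*a/(25 + a))
P*R(-18) = 2016*(2*(-18)/(25 - 18)) = 2016*(2*(-18)/7) = 2016*(2*(-18)*(⅐)) = 2016*(-36/7) = -10368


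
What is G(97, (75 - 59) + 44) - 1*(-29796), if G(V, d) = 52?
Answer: 29848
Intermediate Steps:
G(97, (75 - 59) + 44) - 1*(-29796) = 52 - 1*(-29796) = 52 + 29796 = 29848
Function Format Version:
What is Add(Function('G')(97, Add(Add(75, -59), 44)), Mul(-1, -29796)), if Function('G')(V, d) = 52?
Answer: 29848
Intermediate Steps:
Add(Function('G')(97, Add(Add(75, -59), 44)), Mul(-1, -29796)) = Add(52, Mul(-1, -29796)) = Add(52, 29796) = 29848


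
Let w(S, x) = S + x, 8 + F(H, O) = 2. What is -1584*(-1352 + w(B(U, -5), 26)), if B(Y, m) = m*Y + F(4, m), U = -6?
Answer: 2062368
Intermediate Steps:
F(H, O) = -6 (F(H, O) = -8 + 2 = -6)
B(Y, m) = -6 + Y*m (B(Y, m) = m*Y - 6 = Y*m - 6 = -6 + Y*m)
-1584*(-1352 + w(B(U, -5), 26)) = -1584*(-1352 + ((-6 - 6*(-5)) + 26)) = -1584*(-1352 + ((-6 + 30) + 26)) = -1584*(-1352 + (24 + 26)) = -1584*(-1352 + 50) = -1584*(-1302) = 2062368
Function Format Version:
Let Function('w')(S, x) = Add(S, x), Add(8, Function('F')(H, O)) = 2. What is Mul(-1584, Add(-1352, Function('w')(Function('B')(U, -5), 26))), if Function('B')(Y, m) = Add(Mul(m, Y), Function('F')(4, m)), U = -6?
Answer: 2062368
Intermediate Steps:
Function('F')(H, O) = -6 (Function('F')(H, O) = Add(-8, 2) = -6)
Function('B')(Y, m) = Add(-6, Mul(Y, m)) (Function('B')(Y, m) = Add(Mul(m, Y), -6) = Add(Mul(Y, m), -6) = Add(-6, Mul(Y, m)))
Mul(-1584, Add(-1352, Function('w')(Function('B')(U, -5), 26))) = Mul(-1584, Add(-1352, Add(Add(-6, Mul(-6, -5)), 26))) = Mul(-1584, Add(-1352, Add(Add(-6, 30), 26))) = Mul(-1584, Add(-1352, Add(24, 26))) = Mul(-1584, Add(-1352, 50)) = Mul(-1584, -1302) = 2062368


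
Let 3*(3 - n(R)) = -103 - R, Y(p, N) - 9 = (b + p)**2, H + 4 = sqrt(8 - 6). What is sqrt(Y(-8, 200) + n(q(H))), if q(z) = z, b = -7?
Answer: sqrt(2430 + 3*sqrt(2))/3 ≈ 16.446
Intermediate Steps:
H = -4 + sqrt(2) (H = -4 + sqrt(8 - 6) = -4 + sqrt(2) ≈ -2.5858)
Y(p, N) = 9 + (-7 + p)**2
n(R) = 112/3 + R/3 (n(R) = 3 - (-103 - R)/3 = 3 + (103/3 + R/3) = 112/3 + R/3)
sqrt(Y(-8, 200) + n(q(H))) = sqrt((9 + (-7 - 8)**2) + (112/3 + (-4 + sqrt(2))/3)) = sqrt((9 + (-15)**2) + (112/3 + (-4/3 + sqrt(2)/3))) = sqrt((9 + 225) + (36 + sqrt(2)/3)) = sqrt(234 + (36 + sqrt(2)/3)) = sqrt(270 + sqrt(2)/3)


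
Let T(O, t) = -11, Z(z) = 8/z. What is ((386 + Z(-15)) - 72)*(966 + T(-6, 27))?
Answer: 898082/3 ≈ 2.9936e+5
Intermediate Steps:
((386 + Z(-15)) - 72)*(966 + T(-6, 27)) = ((386 + 8/(-15)) - 72)*(966 - 11) = ((386 + 8*(-1/15)) - 72)*955 = ((386 - 8/15) - 72)*955 = (5782/15 - 72)*955 = (4702/15)*955 = 898082/3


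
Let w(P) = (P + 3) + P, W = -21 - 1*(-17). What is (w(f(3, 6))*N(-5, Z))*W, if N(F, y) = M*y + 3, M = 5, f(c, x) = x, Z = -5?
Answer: 1320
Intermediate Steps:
N(F, y) = 3 + 5*y (N(F, y) = 5*y + 3 = 3 + 5*y)
W = -4 (W = -21 + 17 = -4)
w(P) = 3 + 2*P (w(P) = (3 + P) + P = 3 + 2*P)
(w(f(3, 6))*N(-5, Z))*W = ((3 + 2*6)*(3 + 5*(-5)))*(-4) = ((3 + 12)*(3 - 25))*(-4) = (15*(-22))*(-4) = -330*(-4) = 1320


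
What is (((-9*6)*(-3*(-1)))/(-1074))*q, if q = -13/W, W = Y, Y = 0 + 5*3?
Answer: -117/895 ≈ -0.13073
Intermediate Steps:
Y = 15 (Y = 0 + 15 = 15)
W = 15
q = -13/15 ≈ -0.86667
(((-9*6)*(-3*(-1)))/(-1074))*q = (((-9*6)*(-3*(-1)))/(-1074))*(-13/15) = (-54*3*(-1/1074))*(-13/15) = -162*(-1/1074)*(-13/15) = (27/179)*(-13/15) = -117/895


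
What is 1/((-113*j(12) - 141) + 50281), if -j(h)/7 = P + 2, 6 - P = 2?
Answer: 1/54886 ≈ 1.8220e-5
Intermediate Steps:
P = 4 (P = 6 - 1*2 = 6 - 2 = 4)
j(h) = -42 (j(h) = -7*(4 + 2) = -7*6 = -42)
1/((-113*j(12) - 141) + 50281) = 1/((-113*(-42) - 141) + 50281) = 1/((4746 - 141) + 50281) = 1/(4605 + 50281) = 1/54886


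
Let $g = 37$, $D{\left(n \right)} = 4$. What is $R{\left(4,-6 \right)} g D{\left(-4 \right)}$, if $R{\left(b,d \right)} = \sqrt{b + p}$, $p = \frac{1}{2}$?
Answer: $222 \sqrt{2} \approx 313.96$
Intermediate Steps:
$p = \frac{1}{2} \approx 0.5$
$R{\left(b,d \right)} = \sqrt{\frac{1}{2} + b}$ ($R{\left(b,d \right)} = \sqrt{b + \frac{1}{2}} = \sqrt{\frac{1}{2} + b}$)
$R{\left(4,-6 \right)} g D{\left(-4 \right)} = \frac{\sqrt{2 + 4 \cdot 4}}{2} \cdot 37 \cdot 4 = \frac{\sqrt{2 + 16}}{2} \cdot 37 \cdot 4 = \frac{\sqrt{18}}{2} \cdot 37 \cdot 4 = \frac{3 \sqrt{2}}{2} \cdot 37 \cdot 4 = \frac{111 \sqrt{2}}{2} \cdot 4 = 222 \sqrt{2}$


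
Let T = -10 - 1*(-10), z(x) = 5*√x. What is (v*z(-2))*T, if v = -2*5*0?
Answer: 0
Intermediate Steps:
T = 0 (T = -10 + 10 = 0)
v = 0 (v = -10*0 = 0)
(v*z(-2))*T = (0*(5*√(-2)))*0 = (0*(5*(I*√2)))*0 = (0*(5*I*√2))*0 = 0*0 = 0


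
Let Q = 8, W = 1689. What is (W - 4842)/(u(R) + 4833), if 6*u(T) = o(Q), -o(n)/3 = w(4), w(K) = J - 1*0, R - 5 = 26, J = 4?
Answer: -3153/4831 ≈ -0.65266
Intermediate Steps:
R = 31 (R = 5 + 26 = 31)
w(K) = 4 (w(K) = 4 - 1*0 = 4 + 0 = 4)
o(n) = -12 (o(n) = -3*4 = -12)
u(T) = -2 (u(T) = (⅙)*(-12) = -2)
(W - 4842)/(u(R) + 4833) = (1689 - 4842)/(-2 + 4833) = -3153/4831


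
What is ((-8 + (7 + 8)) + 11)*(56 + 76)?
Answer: 2376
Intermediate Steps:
((-8 + (7 + 8)) + 11)*(56 + 76) = ((-8 + 15) + 11)*132 = (7 + 11)*132 = 18*132 = 2376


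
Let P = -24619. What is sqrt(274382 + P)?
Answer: sqrt(249763) ≈ 499.76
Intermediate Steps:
sqrt(274382 + P) = sqrt(274382 - 24619) = sqrt(249763)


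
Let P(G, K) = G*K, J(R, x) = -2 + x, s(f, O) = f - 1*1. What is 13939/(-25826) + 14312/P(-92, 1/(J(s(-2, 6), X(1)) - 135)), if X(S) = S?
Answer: 12566817611/593998 ≈ 21156.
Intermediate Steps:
s(f, O) = -1 + f (s(f, O) = f - 1 = -1 + f)
13939/(-25826) + 14312/P(-92, 1/(J(s(-2, 6), X(1)) - 135)) = 13939/(-25826) + 14312/((-92/((-2 + 1) - 135))) = 13939*(-1/25826) + 14312/((-92/(-1 - 135))) = -13939/25826 + 14312/((-92/(-136))) = -13939/25826 + 14312/((-92*(-1/136))) = -13939/25826 + 14312/(23/34) = -13939/25826 + 14312*(34/23) = -13939/25826 + 486608/23 = 12566817611/593998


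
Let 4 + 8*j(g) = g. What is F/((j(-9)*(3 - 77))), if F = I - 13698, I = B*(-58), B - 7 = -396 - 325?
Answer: 110856/481 ≈ 230.47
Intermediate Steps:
B = -714 (B = 7 + (-396 - 325) = 7 - 721 = -714)
j(g) = -½ + g/8
I = 41412 (I = -714*(-58) = 41412)
F = 27714 (F = 41412 - 13698 = 27714)
F/((j(-9)*(3 - 77))) = 27714/(((-½ + (⅛)*(-9))*(3 - 77))) = 27714/(((-½ - 9/8)*(-74))) = 27714/((-13/8*(-74))) = 27714/(481/4) = 27714*(4/481) = 110856/481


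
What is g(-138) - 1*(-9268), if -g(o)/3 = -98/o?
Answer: 213115/23 ≈ 9265.9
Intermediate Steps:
g(o) = 294/o (g(o) = -(-294)/o = 294/o)
g(-138) - 1*(-9268) = 294/(-138) - 1*(-9268) = 294*(-1/138) + 9268 = -49/23 + 9268 = 213115/23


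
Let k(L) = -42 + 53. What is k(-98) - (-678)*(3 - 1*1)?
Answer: 1367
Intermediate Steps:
k(L) = 11
k(-98) - (-678)*(3 - 1*1) = 11 - (-678)*(3 - 1*1) = 11 - (-678)*(3 - 1) = 11 - (-678)*2 = 11 - 1*(-1356) = 11 + 1356 = 1367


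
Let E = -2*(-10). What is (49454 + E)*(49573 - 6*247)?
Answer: 2379254134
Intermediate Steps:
E = 20
(49454 + E)*(49573 - 6*247) = (49454 + 20)*(49573 - 6*247) = 49474*(49573 - 1482) = 49474*48091 = 2379254134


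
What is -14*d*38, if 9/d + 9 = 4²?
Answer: -684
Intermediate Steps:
d = 9/7 (d = 9/(-9 + 4²) = 9/(-9 + 16) = 9/7 ≈ 1.2857)
-14*d*38 = -14*9/7*38 = -18*38 = -684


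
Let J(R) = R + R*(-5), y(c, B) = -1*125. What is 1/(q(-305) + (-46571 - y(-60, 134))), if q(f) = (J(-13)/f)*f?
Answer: -1/46394 ≈ -2.1555e-5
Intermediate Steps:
y(c, B) = -125
J(R) = -4*R (J(R) = R - 5*R = -4*R)
q(f) = 52 (q(f) = ((-4*(-13))/f)*f = (52/f)*f = 52)
1/(q(-305) + (-46571 - y(-60, 134))) = 1/(52 + (-46571 - 1*(-125))) = 1/(52 + (-46571 + 125)) = 1/(52 - 46446) = 1/(-46394) = -1/46394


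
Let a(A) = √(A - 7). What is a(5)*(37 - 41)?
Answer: -4*I*√2 ≈ -5.6569*I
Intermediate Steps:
a(A) = √(-7 + A)
a(5)*(37 - 41) = √(-7 + 5)*(37 - 41) = √(-2)*(-4) = (I*√2)*(-4) = -4*I*√2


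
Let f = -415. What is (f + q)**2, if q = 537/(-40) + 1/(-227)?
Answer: 15133181439321/82446400 ≈ 1.8355e+5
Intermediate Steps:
q = -121939/9080 (q = 537*(-1/40) + 1*(-1/227) = -537/40 - 1/227 = -121939/9080 ≈ -13.429)
(f + q)**2 = (-415 - 121939/9080)**2 = (-3890139/9080)**2 = 15133181439321/82446400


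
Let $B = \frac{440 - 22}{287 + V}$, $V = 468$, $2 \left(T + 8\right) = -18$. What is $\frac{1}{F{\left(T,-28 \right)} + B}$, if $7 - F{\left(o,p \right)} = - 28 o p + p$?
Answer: $\frac{755}{10089483} \approx 7.483 \cdot 10^{-5}$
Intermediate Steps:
$T = -17$ ($T = -8 + \frac{1}{2} \left(-18\right) = -8 - 9 = -17$)
$F{\left(o,p \right)} = 7 - p + 28 o p$ ($F{\left(o,p \right)} = 7 - \left(- 28 o p + p\right) = 7 - \left(p - 28 o p\right) = 7 + \left(- p + 28 o p\right) = 7 - p + 28 o p$)
$B = \frac{418}{755}$ ($B = \frac{440 - 22}{287 + 468} = \frac{418}{755} \approx 0.55364$)
$\frac{1}{F{\left(T,-28 \right)} + B} = \frac{1}{\left(7 - -28 + 28 \left(-17\right) \left(-28\right)\right) + \frac{418}{755}} = \frac{1}{\left(7 + 28 + 13328\right) + \frac{418}{755}} = \frac{1}{13363 + \frac{418}{755}} = \frac{1}{\frac{10089483}{755}} = \frac{755}{10089483}$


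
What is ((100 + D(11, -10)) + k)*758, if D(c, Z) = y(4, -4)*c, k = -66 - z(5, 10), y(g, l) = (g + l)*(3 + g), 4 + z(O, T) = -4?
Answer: 31836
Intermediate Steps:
z(O, T) = -8 (z(O, T) = -4 - 4 = -8)
y(g, l) = (3 + g)*(g + l)
k = -58 (k = -66 - 1*(-8) = -66 + 8 = -58)
D(c, Z) = 0 (D(c, Z) = (4² + 3*4 + 3*(-4) + 4*(-4))*c = (16 + 12 - 12 - 16)*c = 0*c = 0)
((100 + D(11, -10)) + k)*758 = ((100 + 0) - 58)*758 = (100 - 58)*758 = 42*758 = 31836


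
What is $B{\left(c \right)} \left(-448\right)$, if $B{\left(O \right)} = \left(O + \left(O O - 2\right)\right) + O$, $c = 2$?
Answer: $-2688$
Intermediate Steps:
$B{\left(O \right)} = -2 + O^{2} + 2 O$ ($B{\left(O \right)} = \left(O + \left(O^{2} - 2\right)\right) + O = \left(O + \left(-2 + O^{2}\right)\right) + O = \left(-2 + O + O^{2}\right) + O = -2 + O^{2} + 2 O$)
$B{\left(c \right)} \left(-448\right) = \left(-2 + 2^{2} + 2 \cdot 2\right) \left(-448\right) = \left(-2 + 4 + 4\right) \left(-448\right) = 6 \left(-448\right) = -2688$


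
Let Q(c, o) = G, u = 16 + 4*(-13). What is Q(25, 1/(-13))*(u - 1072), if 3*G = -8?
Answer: 8864/3 ≈ 2954.7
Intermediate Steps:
u = -36 (u = 16 - 52 = -36)
G = -8/3 (G = (⅓)*(-8) = -8/3 ≈ -2.6667)
Q(c, o) = -8/3
Q(25, 1/(-13))*(u - 1072) = -8*(-36 - 1072)/3 = -8/3*(-1108) = 8864/3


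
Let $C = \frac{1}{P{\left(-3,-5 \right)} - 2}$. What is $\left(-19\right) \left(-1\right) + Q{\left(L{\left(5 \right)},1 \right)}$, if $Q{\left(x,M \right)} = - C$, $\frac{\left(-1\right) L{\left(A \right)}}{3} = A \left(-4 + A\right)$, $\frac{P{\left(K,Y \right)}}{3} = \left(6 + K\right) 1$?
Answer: $\frac{132}{7} \approx 18.857$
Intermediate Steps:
$P{\left(K,Y \right)} = 18 + 3 K$ ($P{\left(K,Y \right)} = 3 \left(6 + K\right) 1 = 3 \left(6 + K\right) = 18 + 3 K$)
$C = \frac{1}{7}$ ($C = \frac{1}{\left(18 + 3 \left(-3\right)\right) - 2} = \frac{1}{\left(18 - 9\right) - 2} = \frac{1}{9 - 2} = \frac{1}{7} \approx 0.14286$)
$L{\left(A \right)} = - 3 A \left(-4 + A\right)$
$Q{\left(x,M \right)} = - \frac{1}{7}$ ($Q{\left(x,M \right)} = \left(-1\right) \frac{1}{7} = - \frac{1}{7}$)
$\left(-19\right) \left(-1\right) + Q{\left(L{\left(5 \right)},1 \right)} = \left(-19\right) \left(-1\right) - \frac{1}{7} = 19 - \frac{1}{7} = \frac{132}{7}$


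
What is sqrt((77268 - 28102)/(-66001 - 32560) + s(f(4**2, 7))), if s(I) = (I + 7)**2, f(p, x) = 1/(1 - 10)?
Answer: sqrt(36949142791318)/887049 ≈ 6.8526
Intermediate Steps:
f(p, x) = -1/9 (f(p, x) = 1/(-9) = -1/9)
s(I) = (7 + I)**2
sqrt((77268 - 28102)/(-66001 - 32560) + s(f(4**2, 7))) = sqrt((77268 - 28102)/(-66001 - 32560) + (7 - 1/9)**2) = sqrt(49166/(-98561) + (62/9)**2) = sqrt(49166*(-1/98561) + 3844/81) = sqrt(-49166/98561 + 3844/81) = sqrt(374886038/7983441) = sqrt(36949142791318)/887049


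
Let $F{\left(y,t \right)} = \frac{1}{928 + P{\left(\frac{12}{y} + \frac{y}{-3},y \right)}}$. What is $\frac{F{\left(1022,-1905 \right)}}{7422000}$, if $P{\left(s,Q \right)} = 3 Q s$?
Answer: $- \frac{1}{7745005440000} \approx -1.2912 \cdot 10^{-13}$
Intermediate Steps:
$P{\left(s,Q \right)} = 3 Q s$
$F{\left(y,t \right)} = \frac{1}{928 + 3 y \left(\frac{12}{y} - \frac{y}{3}\right)}$ ($F{\left(y,t \right)} = \frac{1}{928 + 3 y \left(\frac{12}{y} + \frac{y}{-3}\right)} = \frac{1}{928 + 3 y \left(\frac{12}{y} + y \left(- \frac{1}{3}\right)\right)} = \frac{1}{928 + 3 y \left(\frac{12}{y} - \frac{y}{3}\right)}$)
$\frac{F{\left(1022,-1905 \right)}}{7422000} = \frac{\left(-1\right) \frac{1}{-964 + 1022^{2}}}{7422000} = - \frac{1}{-964 + 1044484} \cdot \frac{1}{7422000} = - \frac{1}{1043520} \cdot \frac{1}{7422000} = \left(-1\right) \frac{1}{1043520} \cdot \frac{1}{7422000} = \left(- \frac{1}{1043520}\right) \frac{1}{7422000} = - \frac{1}{7745005440000}$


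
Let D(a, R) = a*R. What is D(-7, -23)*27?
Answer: 4347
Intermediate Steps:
D(a, R) = R*a
D(-7, -23)*27 = -23*(-7)*27 = 161*27 = 4347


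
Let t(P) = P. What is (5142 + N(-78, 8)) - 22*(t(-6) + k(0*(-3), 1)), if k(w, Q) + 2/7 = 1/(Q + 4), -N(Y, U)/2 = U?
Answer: 184096/35 ≈ 5259.9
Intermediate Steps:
N(Y, U) = -2*U
k(w, Q) = -2/7 + 1/(4 + Q) (k(w, Q) = -2/7 + 1/(Q + 4) = -2/7 + 1/(4 + Q))
(5142 + N(-78, 8)) - 22*(t(-6) + k(0*(-3), 1)) = (5142 - 2*8) - 22*(-6 + (-1 - 2*1)/(7*(4 + 1))) = (5142 - 16) - 22*(-6 + (1/7)*(-1 - 2)/5) = 5126 - 22*(-6 + (1/7)*(1/5)*(-3)) = 5126 - 22*(-6 - 3/35) = 5126 - 22*(-213)/35 = 5126 - 1*(-4686/35) = 5126 + 4686/35 = 184096/35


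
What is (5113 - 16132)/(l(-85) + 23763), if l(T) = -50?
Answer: -11019/23713 ≈ -0.46468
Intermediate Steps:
(5113 - 16132)/(l(-85) + 23763) = (5113 - 16132)/(-50 + 23763) = -11019/23713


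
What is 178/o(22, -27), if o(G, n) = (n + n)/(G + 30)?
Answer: -4628/27 ≈ -171.41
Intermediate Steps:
o(G, n) = 2*n/(30 + G) (o(G, n) = (2*n)/(30 + G) = 2*n/(30 + G))
178/o(22, -27) = 178/((2*(-27)/(30 + 22))) = 178/((2*(-27)/52)) = 178/((2*(-27)*(1/52))) = 178/(-27/26) = 178*(-26/27) = -4628/27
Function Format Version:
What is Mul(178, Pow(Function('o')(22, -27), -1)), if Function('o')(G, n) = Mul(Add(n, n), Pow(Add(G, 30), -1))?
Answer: Rational(-4628, 27) ≈ -171.41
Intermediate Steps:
Function('o')(G, n) = Mul(2, n, Pow(Add(30, G), -1)) (Function('o')(G, n) = Mul(Mul(2, n), Pow(Add(30, G), -1)) = Mul(2, n, Pow(Add(30, G), -1)))
Mul(178, Pow(Function('o')(22, -27), -1)) = Mul(178, Pow(Mul(2, -27, Pow(Add(30, 22), -1)), -1)) = Mul(178, Pow(Mul(2, -27, Pow(52, -1)), -1)) = Mul(178, Pow(Mul(2, -27, Rational(1, 52)), -1)) = Mul(178, Pow(Rational(-27, 26), -1)) = Mul(178, Rational(-26, 27)) = Rational(-4628, 27)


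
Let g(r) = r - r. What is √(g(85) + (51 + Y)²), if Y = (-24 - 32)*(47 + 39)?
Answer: 4765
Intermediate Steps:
Y = -4816 (Y = -56*86 = -4816)
g(r) = 0
√(g(85) + (51 + Y)²) = √(0 + (51 - 4816)²) = √(0 + (-4765)²) = √(0 + 22705225) = √22705225 = 4765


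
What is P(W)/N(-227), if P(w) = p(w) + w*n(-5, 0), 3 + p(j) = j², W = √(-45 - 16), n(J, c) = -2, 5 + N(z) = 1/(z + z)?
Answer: 29056/2271 + 908*I*√61/2271 ≈ 12.794 + 3.1227*I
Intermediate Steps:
N(z) = -5 + 1/(2*z) (N(z) = -5 + 1/(z + z) = -5 + 1/(2*z))
W = I*√61 (W = √(-61) = I*√61 ≈ 7.8102*I)
p(j) = -3 + j²
P(w) = -3 + w² - 2*w (P(w) = (-3 + w²) + w*(-2) = (-3 + w²) - 2*w = -3 + w² - 2*w)
P(W)/N(-227) = (-3 + (I*√61)² - 2*I*√61)/(-5 + (½)/(-227)) = (-3 - 61 - 2*I*√61)/(-5 + (½)*(-1/227)) = (-64 - 2*I*√61)/(-5 - 1/454) = (-64 - 2*I*√61)/(-2271/454) = (-64 - 2*I*√61)*(-454/2271) = 29056/2271 + 908*I*√61/2271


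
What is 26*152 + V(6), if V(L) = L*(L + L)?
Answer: 4024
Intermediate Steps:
V(L) = 2*L² (V(L) = L*(2*L) = 2*L²)
26*152 + V(6) = 26*152 + 2*6² = 3952 + 2*36 = 3952 + 72 = 4024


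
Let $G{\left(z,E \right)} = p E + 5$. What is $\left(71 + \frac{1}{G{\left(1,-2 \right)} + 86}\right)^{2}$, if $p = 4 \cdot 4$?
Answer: $\frac{17556100}{3481} \approx 5043.4$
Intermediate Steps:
$p = 16$
$G{\left(z,E \right)} = 5 + 16 E$ ($G{\left(z,E \right)} = 16 E + 5 = 5 + 16 E$)
$\left(71 + \frac{1}{G{\left(1,-2 \right)} + 86}\right)^{2} = \left(71 + \frac{1}{\left(5 + 16 \left(-2\right)\right) + 86}\right)^{2} = \left(71 + \frac{1}{\left(5 - 32\right) + 86}\right)^{2} = \left(71 + \frac{1}{-27 + 86}\right)^{2} = \left(71 + \frac{1}{59}\right)^{2} = \left(\frac{4190}{59}\right)^{2} = \frac{17556100}{3481}$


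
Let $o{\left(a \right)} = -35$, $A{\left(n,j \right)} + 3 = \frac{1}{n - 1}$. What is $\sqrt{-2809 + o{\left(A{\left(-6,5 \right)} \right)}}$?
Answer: $6 i \sqrt{79} \approx 53.329 i$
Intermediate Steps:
$A{\left(n,j \right)} = -3 + \frac{1}{-1 + n}$ ($A{\left(n,j \right)} = -3 + \frac{1}{n - 1} = -3 + \frac{1}{-1 + n}$)
$\sqrt{-2809 + o{\left(A{\left(-6,5 \right)} \right)}} = \sqrt{-2809 - 35} = \sqrt{-2844} = 6 i \sqrt{79}$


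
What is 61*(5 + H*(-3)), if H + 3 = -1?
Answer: 1037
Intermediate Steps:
H = -4 (H = -3 - 1 = -4)
61*(5 + H*(-3)) = 61*(5 - 4*(-3)) = 61*(5 + 12) = 61*17 = 1037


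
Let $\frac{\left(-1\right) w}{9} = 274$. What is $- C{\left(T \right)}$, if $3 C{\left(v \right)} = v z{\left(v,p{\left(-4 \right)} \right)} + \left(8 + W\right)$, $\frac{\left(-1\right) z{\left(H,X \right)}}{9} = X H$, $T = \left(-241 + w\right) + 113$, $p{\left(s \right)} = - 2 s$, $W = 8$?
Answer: $\frac{484476176}{3} \approx 1.6149 \cdot 10^{8}$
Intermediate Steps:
$w = -2466$ ($w = \left(-9\right) 274 = -2466$)
$T = -2594$ ($T = \left(-241 - 2466\right) + 113 = -2707 + 113 = -2594$)
$z{\left(H,X \right)} = - 9 H X$ ($z{\left(H,X \right)} = - 9 X H = - 9 H X$)
$C{\left(v \right)} = \frac{16}{3} - 24 v^{2}$ ($C{\left(v \right)} = \frac{v \left(- 9 v \left(\left(-2\right) \left(-4\right)\right)\right) + \left(8 + 8\right)}{3} = \frac{v \left(\left(-9\right) v 8\right) + 16}{3} = \frac{v \left(- 72 v\right) + 16}{3} = \frac{- 72 v^{2} + 16}{3} = \frac{16 - 72 v^{2}}{3} = \frac{16}{3} - 24 v^{2}$)
$- C{\left(T \right)} = - (\frac{16}{3} - 24 \left(-2594\right)^{2}) = - (\frac{16}{3} - 161492064) = \left(-1\right) \left(- \frac{484476176}{3}\right) = \frac{484476176}{3}$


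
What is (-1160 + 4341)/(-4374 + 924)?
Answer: -3181/3450 ≈ -0.92203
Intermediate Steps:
(-1160 + 4341)/(-4374 + 924) = 3181/(-3450) = 3181*(-1/3450) = -3181/3450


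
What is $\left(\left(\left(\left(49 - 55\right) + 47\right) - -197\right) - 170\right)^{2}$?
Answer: $4624$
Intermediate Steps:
$\left(\left(\left(\left(49 - 55\right) + 47\right) - -197\right) - 170\right)^{2} = \left(\left(\left(-6 + 47\right) + 197\right) - 170\right)^{2} = \left(\left(41 + 197\right) - 170\right)^{2} = \left(238 - 170\right)^{2} = 68^{2} = 4624$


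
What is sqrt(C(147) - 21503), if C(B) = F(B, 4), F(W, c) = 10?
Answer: I*sqrt(21493) ≈ 146.6*I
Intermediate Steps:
C(B) = 10
sqrt(C(147) - 21503) = sqrt(10 - 21503) = sqrt(-21493) = I*sqrt(21493)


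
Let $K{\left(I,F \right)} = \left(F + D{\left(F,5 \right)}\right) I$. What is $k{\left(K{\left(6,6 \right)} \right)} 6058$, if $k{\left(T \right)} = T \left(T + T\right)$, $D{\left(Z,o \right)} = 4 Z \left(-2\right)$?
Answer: $769414464$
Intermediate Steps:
$D{\left(Z,o \right)} = - 8 Z$
$K{\left(I,F \right)} = - 7 F I$ ($K{\left(I,F \right)} = \left(F - 8 F\right) I = - 7 F I$)
$k{\left(T \right)} = 2 T^{2}$ ($k{\left(T \right)} = T 2 T = 2 T^{2}$)
$k{\left(K{\left(6,6 \right)} \right)} 6058 = 2 \left(\left(-7\right) 6 \cdot 6\right)^{2} \cdot 6058 = 2 \left(-252\right)^{2} \cdot 6058 = 2 \cdot 63504 \cdot 6058 = 127008 \cdot 6058 = 769414464$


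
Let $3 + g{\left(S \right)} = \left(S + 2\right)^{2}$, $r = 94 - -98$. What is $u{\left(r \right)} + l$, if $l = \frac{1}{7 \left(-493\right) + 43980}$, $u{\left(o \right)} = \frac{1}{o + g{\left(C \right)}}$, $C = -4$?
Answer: $\frac{40722}{7822097} \approx 0.005206$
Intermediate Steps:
$r = 192$ ($r = 94 + 98 = 192$)
$g{\left(S \right)} = -3 + \left(2 + S\right)^{2}$ ($g{\left(S \right)} = -3 + \left(S + 2\right)^{2} = -3 + \left(2 + S\right)^{2}$)
$u{\left(o \right)} = \frac{1}{1 + o}$ ($u{\left(o \right)} = \frac{1}{o - \left(3 - \left(2 - 4\right)^{2}\right)} = \frac{1}{o - \left(3 - \left(-2\right)^{2}\right)} = \frac{1}{o + \left(-3 + 4\right)} = \frac{1}{o + 1} = \frac{1}{1 + o}$)
$l = \frac{1}{40529}$ ($l = \frac{1}{-3451 + 43980} = \frac{1}{40529} \approx 2.4674 \cdot 10^{-5}$)
$u{\left(r \right)} + l = \frac{1}{1 + 192} + \frac{1}{40529} = \frac{1}{193} + \frac{1}{40529} = \frac{40722}{7822097}$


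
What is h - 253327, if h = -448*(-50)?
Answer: -230927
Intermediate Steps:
h = 22400
h - 253327 = 22400 - 253327 = -230927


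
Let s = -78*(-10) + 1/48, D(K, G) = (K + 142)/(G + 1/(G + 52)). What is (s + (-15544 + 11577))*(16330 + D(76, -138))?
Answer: -4941144052575/94952 ≈ -5.2038e+7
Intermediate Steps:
D(K, G) = (142 + K)/(G + 1/(52 + G))
s = 37441/48 (s = 780 + 1/48 = 37441/48 ≈ 780.02)
(s + (-15544 + 11577))*(16330 + D(76, -138)) = (37441/48 + (-15544 + 11577))*(16330 + (7384 + 52*76 + 142*(-138) - 138*76)/(1 + (-138)² + 52*(-138))) = (37441/48 - 3967)*(16330 + (7384 + 3952 - 19596 - 10488)/(1 + 19044 - 7176)) = -152975*(16330 - 18748/11869)/48 = -152975/48*193802022/11869 = -4941144052575/94952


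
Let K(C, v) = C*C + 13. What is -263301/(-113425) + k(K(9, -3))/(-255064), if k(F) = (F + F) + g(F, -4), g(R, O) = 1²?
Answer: 67137168939/28930634200 ≈ 2.3206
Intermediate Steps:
K(C, v) = 13 + C² (K(C, v) = C² + 13 = 13 + C²)
g(R, O) = 1
k(F) = 1 + 2*F (k(F) = (F + F) + 1 = 2*F + 1 = 1 + 2*F)
-263301/(-113425) + k(K(9, -3))/(-255064) = -263301/(-113425) + (1 + 2*(13 + 9²))/(-255064) = -263301*(-1/113425) + (1 + 2*(13 + 81))*(-1/255064) = 263301/113425 + (1 + 2*94)*(-1/255064) = 263301/113425 + (1 + 188)*(-1/255064) = 263301/113425 + 189*(-1/255064) = 263301/113425 - 189/255064 = 67137168939/28930634200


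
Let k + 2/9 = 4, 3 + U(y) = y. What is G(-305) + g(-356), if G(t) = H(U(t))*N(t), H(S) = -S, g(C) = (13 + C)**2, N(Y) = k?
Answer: 1069313/9 ≈ 1.1881e+5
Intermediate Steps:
U(y) = -3 + y
k = 34/9 (k = -2/9 + 4 = 34/9 ≈ 3.7778)
N(Y) = 34/9
G(t) = 34/3 - 34*t/9 (G(t) = -(-3 + t)*(34/9) = (3 - t)*(34/9) = 34/3 - 34*t/9)
G(-305) + g(-356) = (34/3 - 34/9*(-305)) + (13 - 356)**2 = (34/3 + 10370/9) + (-343)**2 = 10472/9 + 117649 = 1069313/9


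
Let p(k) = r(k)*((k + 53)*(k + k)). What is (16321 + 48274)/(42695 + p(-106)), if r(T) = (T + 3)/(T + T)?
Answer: 64595/48154 ≈ 1.3414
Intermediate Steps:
r(T) = (3 + T)/(2*T) (r(T) = (3 + T)/((2*T)) = (3 + T)*(1/(2*T)) = (3 + T)/(2*T))
p(k) = (3 + k)*(53 + k) (p(k) = ((3 + k)/(2*k))*((k + 53)*(k + k)) = ((3 + k)/(2*k))*((53 + k)*(2*k)) = ((3 + k)/(2*k))*(2*k*(53 + k)) = (3 + k)*(53 + k))
(16321 + 48274)/(42695 + p(-106)) = (16321 + 48274)/(42695 + (3 - 106)*(53 - 106)) = 64595/(42695 - 103*(-53)) = 64595/(42695 + 5459) = 64595/48154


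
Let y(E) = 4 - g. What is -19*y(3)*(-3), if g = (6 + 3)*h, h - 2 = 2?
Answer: -1824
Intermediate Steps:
h = 4 (h = 2 + 2 = 4)
g = 36 (g = (6 + 3)*4 = 9*4 = 36)
y(E) = -32 (y(E) = 4 - 1*36 = 4 - 36 = -32)
-19*y(3)*(-3) = -19*(-32)*(-3) = 608*(-3) = -1824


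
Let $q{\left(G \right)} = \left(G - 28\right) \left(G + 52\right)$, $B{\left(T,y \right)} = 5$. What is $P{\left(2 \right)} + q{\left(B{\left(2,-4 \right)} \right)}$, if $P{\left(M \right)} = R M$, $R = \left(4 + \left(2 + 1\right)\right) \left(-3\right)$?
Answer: $-1353$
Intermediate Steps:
$R = -21$ ($R = \left(4 + 3\right) \left(-3\right) = 7 \left(-3\right) = -21$)
$q{\left(G \right)} = \left(-28 + G\right) \left(52 + G\right)$
$P{\left(M \right)} = - 21 M$
$P{\left(2 \right)} + q{\left(B{\left(2,-4 \right)} \right)} = \left(-21\right) 2 + \left(-1456 + 5^{2} + 24 \cdot 5\right) = -42 + \left(-1456 + 25 + 120\right) = -42 - 1311 = -1353$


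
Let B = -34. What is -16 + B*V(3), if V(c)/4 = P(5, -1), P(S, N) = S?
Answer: -696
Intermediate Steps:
V(c) = 20 (V(c) = 4*5 = 20)
-16 + B*V(3) = -16 - 34*20 = -16 - 680 = -696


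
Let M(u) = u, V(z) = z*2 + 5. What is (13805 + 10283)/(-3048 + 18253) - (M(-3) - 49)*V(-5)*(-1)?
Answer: 3977388/15205 ≈ 261.58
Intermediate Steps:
V(z) = 5 + 2*z (V(z) = 2*z + 5 = 5 + 2*z)
(13805 + 10283)/(-3048 + 18253) - (M(-3) - 49)*V(-5)*(-1) = (13805 + 10283)/(-3048 + 18253) - (-3 - 49)*(5 + 2*(-5))*(-1) = 24088/15205 - (-52)*(5 - 10)*(-1) = 24088*(1/15205) - (-52)*(-5*(-1)) = 24088/15205 - (-52)*5 = 24088/15205 - 1*(-260) = 24088/15205 + 260 = 3977388/15205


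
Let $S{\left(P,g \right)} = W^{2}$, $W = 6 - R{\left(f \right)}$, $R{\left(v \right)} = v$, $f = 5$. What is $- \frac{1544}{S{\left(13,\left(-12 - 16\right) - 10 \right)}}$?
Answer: $-1544$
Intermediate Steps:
$W = 1$ ($W = 6 - 5 = 1$)
$S{\left(P,g \right)} = 1$ ($S{\left(P,g \right)} = 1^{2} = 1$)
$- \frac{1544}{S{\left(13,\left(-12 - 16\right) - 10 \right)}} = - \frac{1544}{1} = \left(-1544\right) 1 = -1544$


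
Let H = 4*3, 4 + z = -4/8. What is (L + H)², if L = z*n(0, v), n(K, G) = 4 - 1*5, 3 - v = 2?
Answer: 1089/4 ≈ 272.25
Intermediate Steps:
v = 1 (v = 3 - 1*2 = 3 - 2 = 1)
n(K, G) = -1 (n(K, G) = 4 - 5 = -1)
z = -9/2 (z = -4 - 4/8 = -4 - 4*⅛ = -4 - ½ = -9/2 ≈ -4.5000)
H = 12
L = 9/2 (L = -9/2*(-1) = 9/2 ≈ 4.5000)
(L + H)² = (9/2 + 12)² = (33/2)² = 1089/4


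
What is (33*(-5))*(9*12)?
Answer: -17820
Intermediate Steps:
(33*(-5))*(9*12) = -165*108 = -17820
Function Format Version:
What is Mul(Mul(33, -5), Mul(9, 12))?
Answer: -17820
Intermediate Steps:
Mul(Mul(33, -5), Mul(9, 12)) = Mul(-165, 108) = -17820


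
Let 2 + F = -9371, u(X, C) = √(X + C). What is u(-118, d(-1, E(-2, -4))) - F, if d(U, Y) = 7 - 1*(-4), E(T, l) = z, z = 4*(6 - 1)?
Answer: 9373 + I*√107 ≈ 9373.0 + 10.344*I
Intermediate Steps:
z = 20 (z = 4*5 = 20)
E(T, l) = 20
d(U, Y) = 11 (d(U, Y) = 7 + 4 = 11)
u(X, C) = √(C + X)
F = -9373 (F = -2 - 9371 = -9373)
u(-118, d(-1, E(-2, -4))) - F = √(11 - 118) - 1*(-9373) = √(-107) + 9373 = I*√107 + 9373 = 9373 + I*√107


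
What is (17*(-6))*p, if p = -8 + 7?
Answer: 102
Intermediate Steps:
p = -1
(17*(-6))*p = (17*(-6))*(-1) = -102*(-1) = 102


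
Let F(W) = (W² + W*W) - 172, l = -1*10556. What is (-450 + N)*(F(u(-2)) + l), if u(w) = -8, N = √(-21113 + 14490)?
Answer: 4770000 - 10600*I*√6623 ≈ 4.77e+6 - 8.6265e+5*I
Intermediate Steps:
l = -10556
N = I*√6623 (N = √(-6623) = I*√6623 ≈ 81.382*I)
F(W) = -172 + 2*W² (F(W) = (W² + W²) - 172 = 2*W² - 172 = -172 + 2*W²)
(-450 + N)*(F(u(-2)) + l) = (-450 + I*√6623)*((-172 + 2*(-8)²) - 10556) = (-450 + I*√6623)*((-172 + 2*64) - 10556) = (-450 + I*√6623)*((-172 + 128) - 10556) = (-450 + I*√6623)*(-44 - 10556) = (-450 + I*√6623)*(-10600) = 4770000 - 10600*I*√6623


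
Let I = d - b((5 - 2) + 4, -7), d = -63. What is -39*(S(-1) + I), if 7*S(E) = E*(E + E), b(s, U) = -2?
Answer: 16575/7 ≈ 2367.9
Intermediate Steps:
S(E) = 2*E²/7 (S(E) = (E*(E + E))/7 = (E*(2*E))/7 = (2*E²)/7 = 2*E²/7)
I = -61 (I = -63 - 1*(-2) = -63 + 2 = -61)
-39*(S(-1) + I) = -39*((2/7)*(-1)² - 61) = -39*((2/7)*1 - 61) = -39*(2/7 - 61) = -39*(-425/7) = 16575/7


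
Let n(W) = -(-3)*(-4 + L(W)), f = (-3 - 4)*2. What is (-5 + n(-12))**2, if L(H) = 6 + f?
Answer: 1681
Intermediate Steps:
f = -14 (f = -7*2 = -14)
L(H) = -8 (L(H) = 6 - 14 = -8)
n(W) = -36 (n(W) = -(-3)*(-4 - 8) = -(-3)*(-12) = -1*36 = -36)
(-5 + n(-12))**2 = (-5 - 36)**2 = (-41)**2 = 1681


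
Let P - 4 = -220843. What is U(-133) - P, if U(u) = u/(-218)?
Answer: 48143035/218 ≈ 2.2084e+5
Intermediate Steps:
P = -220839 (P = 4 - 220843 = -220839)
U(u) = -u/218 (U(u) = u*(-1/218) = -u/218)
U(-133) - P = -1/218*(-133) - 1*(-220839) = 133/218 + 220839 = 48143035/218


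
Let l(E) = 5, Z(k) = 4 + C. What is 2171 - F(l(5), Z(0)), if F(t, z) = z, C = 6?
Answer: 2161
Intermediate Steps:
Z(k) = 10 (Z(k) = 4 + 6 = 10)
2171 - F(l(5), Z(0)) = 2171 - 1*10 = 2171 - 10 = 2161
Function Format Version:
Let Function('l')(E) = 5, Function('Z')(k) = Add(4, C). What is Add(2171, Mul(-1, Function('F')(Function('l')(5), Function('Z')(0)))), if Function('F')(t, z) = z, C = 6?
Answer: 2161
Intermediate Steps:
Function('Z')(k) = 10 (Function('Z')(k) = Add(4, 6) = 10)
Add(2171, Mul(-1, Function('F')(Function('l')(5), Function('Z')(0)))) = Add(2171, Mul(-1, 10)) = Add(2171, -10) = 2161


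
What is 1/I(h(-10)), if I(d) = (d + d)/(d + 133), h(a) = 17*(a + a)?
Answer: 207/680 ≈ 0.30441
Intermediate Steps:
h(a) = 34*a (h(a) = 17*(2*a) = 34*a)
I(d) = 2*d/(133 + d) (I(d) = (2*d)/(133 + d) = 2*d/(133 + d))
1/I(h(-10)) = 1/(2*(34*(-10))/(133 + 34*(-10))) = 1/(2*(-340)/(133 - 340)) = 1/(2*(-340)/(-207)) = 1/(2*(-340)*(-1/207)) = 1/(680/207) = 207/680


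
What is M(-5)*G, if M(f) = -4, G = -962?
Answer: 3848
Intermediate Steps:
M(-5)*G = -4*(-962) = 3848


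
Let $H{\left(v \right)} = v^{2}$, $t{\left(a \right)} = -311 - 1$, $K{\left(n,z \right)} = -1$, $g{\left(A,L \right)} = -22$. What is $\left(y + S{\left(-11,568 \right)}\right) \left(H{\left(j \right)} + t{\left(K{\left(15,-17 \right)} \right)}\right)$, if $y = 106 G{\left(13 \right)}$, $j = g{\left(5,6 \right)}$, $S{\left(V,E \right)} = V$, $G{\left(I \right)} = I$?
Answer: $235124$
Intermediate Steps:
$j = -22$
$y = 1378$ ($y = 106 \cdot 13 = 1378$)
$t{\left(a \right)} = -312$
$\left(y + S{\left(-11,568 \right)}\right) \left(H{\left(j \right)} + t{\left(K{\left(15,-17 \right)} \right)}\right) = \left(1378 - 11\right) \left(\left(-22\right)^{2} - 312\right) = 1367 \left(484 - 312\right) = 1367 \cdot 172 = 235124$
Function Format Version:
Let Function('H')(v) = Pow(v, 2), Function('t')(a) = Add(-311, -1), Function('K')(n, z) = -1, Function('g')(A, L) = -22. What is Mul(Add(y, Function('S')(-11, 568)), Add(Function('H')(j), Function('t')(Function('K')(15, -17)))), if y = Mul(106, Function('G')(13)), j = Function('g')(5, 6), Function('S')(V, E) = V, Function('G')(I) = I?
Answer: 235124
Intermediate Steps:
j = -22
y = 1378 (y = Mul(106, 13) = 1378)
Function('t')(a) = -312
Mul(Add(y, Function('S')(-11, 568)), Add(Function('H')(j), Function('t')(Function('K')(15, -17)))) = Mul(Add(1378, -11), Add(Pow(-22, 2), -312)) = Mul(1367, Add(484, -312)) = Mul(1367, 172) = 235124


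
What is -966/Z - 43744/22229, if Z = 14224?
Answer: -45977705/22584664 ≈ -2.0358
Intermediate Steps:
-966/Z - 43744/22229 = -966/14224 - 43744/22229 = -966*1/14224 - 43744*1/22229 = -69/1016 - 43744/22229 = -45977705/22584664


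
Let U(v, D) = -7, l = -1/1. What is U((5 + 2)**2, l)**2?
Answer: 49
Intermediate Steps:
l = -1 (l = -1*1 = -1)
U((5 + 2)**2, l)**2 = (-7)**2 = 49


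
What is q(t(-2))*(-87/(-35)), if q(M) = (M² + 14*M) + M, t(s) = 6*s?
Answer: -3132/35 ≈ -89.486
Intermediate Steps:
q(M) = M² + 15*M
q(t(-2))*(-87/(-35)) = ((6*(-2))*(15 + 6*(-2)))*(-87/(-35)) = (-12*(15 - 12))*(-87*(-1/35)) = -12*3*(87/35) = -36*87/35 = -3132/35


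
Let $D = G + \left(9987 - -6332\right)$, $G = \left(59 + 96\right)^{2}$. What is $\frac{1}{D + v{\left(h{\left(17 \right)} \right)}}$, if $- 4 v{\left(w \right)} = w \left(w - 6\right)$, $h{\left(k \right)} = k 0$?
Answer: $\frac{1}{40344} \approx 2.4787 \cdot 10^{-5}$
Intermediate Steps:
$G = 24025$ ($G = 155^{2} = 24025$)
$D = 40344$ ($D = 24025 + \left(9987 - -6332\right) = 24025 + \left(9987 + 6332\right) = 24025 + 16319 = 40344$)
$h{\left(k \right)} = 0$
$v{\left(w \right)} = - \frac{w \left(-6 + w\right)}{4}$ ($v{\left(w \right)} = - \frac{w \left(w - 6\right)}{4} = - \frac{w \left(-6 + w\right)}{4}$)
$\frac{1}{D + v{\left(h{\left(17 \right)} \right)}} = \frac{1}{40344 + \frac{1}{4} \cdot 0 \left(6 - 0\right)} = \frac{1}{40344 + \frac{1}{4} \cdot 0 \left(6 + 0\right)} = \frac{1}{40344 + \frac{1}{4} \cdot 0 \cdot 6} = \frac{1}{40344 + 0} = \frac{1}{40344}$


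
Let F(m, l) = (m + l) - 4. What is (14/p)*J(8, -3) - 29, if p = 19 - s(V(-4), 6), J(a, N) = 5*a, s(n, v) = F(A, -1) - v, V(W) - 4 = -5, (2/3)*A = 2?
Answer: -223/27 ≈ -8.2593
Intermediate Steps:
A = 3 (A = (3/2)*2 = 3)
V(W) = -1 (V(W) = 4 - 5 = -1)
F(m, l) = -4 + l + m (F(m, l) = (l + m) - 4 = -4 + l + m)
s(n, v) = -2 - v (s(n, v) = (-4 - 1 + 3) - v = -2 - v)
p = 27 (p = 19 - (-2 - 1*6) = 19 - (-2 - 6) = 19 - 1*(-8) = 19 + 8 = 27)
(14/p)*J(8, -3) - 29 = (14/27)*(5*8) - 29 = (14*(1/27))*40 - 29 = (14/27)*40 - 29 = 560/27 - 29 = -223/27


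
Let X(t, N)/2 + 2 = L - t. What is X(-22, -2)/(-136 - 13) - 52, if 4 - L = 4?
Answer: -7788/149 ≈ -52.268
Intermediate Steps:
L = 0 (L = 4 - 1*4 = 4 - 4 = 0)
X(t, N) = -4 - 2*t (X(t, N) = -4 + 2*(0 - t) = -4 + 2*(-t) = -4 - 2*t)
X(-22, -2)/(-136 - 13) - 52 = (-4 - 2*(-22))/(-136 - 13) - 52 = (-4 + 44)/(-149) - 52 = 40*(-1/149) - 52 = -40/149 - 52 = -7788/149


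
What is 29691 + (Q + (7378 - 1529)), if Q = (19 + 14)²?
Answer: 36629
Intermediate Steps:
Q = 1089 (Q = 33² = 1089)
29691 + (Q + (7378 - 1529)) = 29691 + (1089 + (7378 - 1529)) = 29691 + (1089 + 5849) = 29691 + 6938 = 36629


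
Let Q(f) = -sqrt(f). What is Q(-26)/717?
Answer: -I*sqrt(26)/717 ≈ -0.0071116*I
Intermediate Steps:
Q(-26)/717 = -sqrt(-26)/717 = -I*sqrt(26)*(1/717) = -I*sqrt(26)/717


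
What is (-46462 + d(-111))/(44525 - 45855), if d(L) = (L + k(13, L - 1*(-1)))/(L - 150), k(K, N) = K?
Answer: 319118/9135 ≈ 34.934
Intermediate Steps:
d(L) = (13 + L)/(-150 + L) (d(L) = (L + 13)/(L - 150) = (13 + L)/(-150 + L))
(-46462 + d(-111))/(44525 - 45855) = (-46462 + (13 - 111)/(-150 - 111))/(44525 - 45855) = (-46462 - 98/(-261))/(-1330) = (-46462 - 1/261*(-98))*(-1/1330) = (-46462 + 98/261)*(-1/1330) = -12126484/261*(-1/1330) = 319118/9135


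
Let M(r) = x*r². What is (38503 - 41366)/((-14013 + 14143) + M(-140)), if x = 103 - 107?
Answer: 2863/78270 ≈ 0.036579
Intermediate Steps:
x = -4
M(r) = -4*r²
(38503 - 41366)/((-14013 + 14143) + M(-140)) = (38503 - 41366)/((-14013 + 14143) - 4*(-140)²) = -2863/(130 - 4*19600) = -2863/(130 - 78400) = -2863/(-78270) = -2863*(-1/78270) = 2863/78270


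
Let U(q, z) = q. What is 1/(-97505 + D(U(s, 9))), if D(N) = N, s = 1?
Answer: -1/97504 ≈ -1.0256e-5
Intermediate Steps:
1/(-97505 + D(U(s, 9))) = 1/(-97505 + 1) = 1/(-97504) = -1/97504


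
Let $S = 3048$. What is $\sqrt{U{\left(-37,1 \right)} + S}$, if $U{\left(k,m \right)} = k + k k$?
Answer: $2 \sqrt{1095} \approx 66.182$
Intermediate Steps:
$U{\left(k,m \right)} = k + k^{2}$
$\sqrt{U{\left(-37,1 \right)} + S} = \sqrt{- 37 \left(1 - 37\right) + 3048} = \sqrt{\left(-37\right) \left(-36\right) + 3048} = \sqrt{1332 + 3048} = \sqrt{4380} = 2 \sqrt{1095}$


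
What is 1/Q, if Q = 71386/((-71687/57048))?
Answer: -10241/581775504 ≈ -1.7603e-5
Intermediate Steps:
Q = -581775504/10241 (Q = 71386/((-71687*1/57048)) = 71386/(-71687/57048) = 71386*(-57048/71687) = -581775504/10241 ≈ -56808.)
1/Q = 1/(-581775504/10241) = -10241/581775504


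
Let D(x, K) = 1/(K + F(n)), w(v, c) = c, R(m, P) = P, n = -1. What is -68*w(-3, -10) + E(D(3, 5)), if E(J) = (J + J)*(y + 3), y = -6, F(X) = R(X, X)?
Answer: 1357/2 ≈ 678.50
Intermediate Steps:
F(X) = X
D(x, K) = 1/(-1 + K) (D(x, K) = 1/(K - 1) = 1/(-1 + K))
E(J) = -6*J (E(J) = (J + J)*(-6 + 3) = (2*J)*(-3) = -6*J)
-68*w(-3, -10) + E(D(3, 5)) = -68*(-10) - 6/(-1 + 5) = 680 - 6/4 = 680 - 6*¼ = 680 - 3/2 = 1357/2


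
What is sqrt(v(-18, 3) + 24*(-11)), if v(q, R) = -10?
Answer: I*sqrt(274) ≈ 16.553*I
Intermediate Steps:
sqrt(v(-18, 3) + 24*(-11)) = sqrt(-10 + 24*(-11)) = sqrt(-10 - 264) = sqrt(-274) = I*sqrt(274)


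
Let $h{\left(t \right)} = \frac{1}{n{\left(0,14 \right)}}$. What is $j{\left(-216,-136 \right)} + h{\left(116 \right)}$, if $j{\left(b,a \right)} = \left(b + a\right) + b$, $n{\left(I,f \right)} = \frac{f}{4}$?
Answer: $- \frac{3974}{7} \approx -567.71$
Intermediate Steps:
$n{\left(I,f \right)} = \frac{f}{4}$ ($n{\left(I,f \right)} = f \frac{1}{4} = \frac{f}{4}$)
$h{\left(t \right)} = \frac{2}{7}$ ($h{\left(t \right)} = \frac{1}{\frac{1}{4} \cdot 14} = \frac{1}{\frac{7}{2}} = \frac{2}{7}$)
$j{\left(b,a \right)} = a + 2 b$ ($j{\left(b,a \right)} = \left(a + b\right) + b = a + 2 b$)
$j{\left(-216,-136 \right)} + h{\left(116 \right)} = \left(-136 + 2 \left(-216\right)\right) + \frac{2}{7} = \left(-136 - 432\right) + \frac{2}{7} = -568 + \frac{2}{7} = - \frac{3974}{7}$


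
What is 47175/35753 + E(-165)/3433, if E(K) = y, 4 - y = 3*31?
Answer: 158769758/122740049 ≈ 1.2935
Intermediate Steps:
y = -89 (y = 4 - 3*31 = 4 - 1*93 = 4 - 93 = -89)
E(K) = -89
47175/35753 + E(-165)/3433 = 47175/35753 - 89/3433 = 158769758/122740049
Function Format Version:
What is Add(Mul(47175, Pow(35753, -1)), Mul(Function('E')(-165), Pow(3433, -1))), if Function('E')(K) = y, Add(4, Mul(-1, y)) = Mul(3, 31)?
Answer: Rational(158769758, 122740049) ≈ 1.2935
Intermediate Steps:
y = -89 (y = Add(4, Mul(-1, Mul(3, 31))) = Add(4, Mul(-1, 93)) = Add(4, -93) = -89)
Function('E')(K) = -89
Add(Mul(47175, Pow(35753, -1)), Mul(Function('E')(-165), Pow(3433, -1))) = Add(Mul(47175, Pow(35753, -1)), Mul(-89, Pow(3433, -1))) = Add(Mul(47175, Rational(1, 35753)), Mul(-89, Rational(1, 3433))) = Add(Rational(47175, 35753), Rational(-89, 3433)) = Rational(158769758, 122740049)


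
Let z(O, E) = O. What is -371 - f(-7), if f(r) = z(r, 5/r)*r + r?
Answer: -413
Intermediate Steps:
f(r) = r + r² (f(r) = r*r + r = r² + r = r + r²)
-371 - f(-7) = -371 - (-7)*(1 - 7) = -371 - (-7)*(-6) = -371 - 1*42 = -371 - 42 = -413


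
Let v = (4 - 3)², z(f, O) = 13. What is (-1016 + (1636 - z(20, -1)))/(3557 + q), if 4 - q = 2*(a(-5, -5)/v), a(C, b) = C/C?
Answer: 607/3559 ≈ 0.17055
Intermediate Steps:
a(C, b) = 1
v = 1 (v = 1² = 1)
q = 2 (q = 4 - 2*1/1 = 4 - 2*1*1 = 4 - 2 = 2)
(-1016 + (1636 - z(20, -1)))/(3557 + q) = (-1016 + (1636 - 1*13))/(3557 + 2) = (-1016 + (1636 - 13))/3559 = (-1016 + 1623)*(1/3559) = 607*(1/3559) = 607/3559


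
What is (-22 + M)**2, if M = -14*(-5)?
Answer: 2304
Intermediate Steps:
M = 70
(-22 + M)**2 = (-22 + 70)**2 = 48**2 = 2304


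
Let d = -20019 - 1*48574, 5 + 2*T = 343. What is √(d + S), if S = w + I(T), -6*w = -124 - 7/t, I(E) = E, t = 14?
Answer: I*√273613/2 ≈ 261.54*I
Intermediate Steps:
T = 169 (T = -5/2 + (½)*343 = -5/2 + 343/2 = 169)
w = 83/4 (w = -(-124 - 7/14)/6 = -(-124 + (1/14)*(-7))/6 = -(-124 - ½)/6 = -⅙*(-249/2) = 83/4 ≈ 20.750)
d = -68593 (d = -20019 - 48574 = -68593)
S = 759/4 (S = 83/4 + 169 = 759/4 ≈ 189.75)
√(d + S) = √(-68593 + 759/4) = √(-273613/4) = I*√273613/2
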